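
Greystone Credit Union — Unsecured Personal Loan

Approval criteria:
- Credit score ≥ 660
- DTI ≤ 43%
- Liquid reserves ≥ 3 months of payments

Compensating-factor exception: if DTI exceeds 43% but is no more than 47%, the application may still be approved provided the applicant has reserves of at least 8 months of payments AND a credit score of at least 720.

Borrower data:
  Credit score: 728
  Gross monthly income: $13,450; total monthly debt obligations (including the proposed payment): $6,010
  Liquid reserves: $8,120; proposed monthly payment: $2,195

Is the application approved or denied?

Credit score 728 ≥ 660 (meets base)
DTI = 6,010/13,450 = 44.7% > 43% — standard DTI limit exceeded.
Liquid reserves cover 8,120/2,195 = 3.7 months — ≥ 3 required
DTI 44.7% is within the 43%–47% exception band; checking compensating factors.
Override check — reserves: 3.7 mo (short of 8); score: 728 (ok).
Compensating-factor requirement not fully met.

Denied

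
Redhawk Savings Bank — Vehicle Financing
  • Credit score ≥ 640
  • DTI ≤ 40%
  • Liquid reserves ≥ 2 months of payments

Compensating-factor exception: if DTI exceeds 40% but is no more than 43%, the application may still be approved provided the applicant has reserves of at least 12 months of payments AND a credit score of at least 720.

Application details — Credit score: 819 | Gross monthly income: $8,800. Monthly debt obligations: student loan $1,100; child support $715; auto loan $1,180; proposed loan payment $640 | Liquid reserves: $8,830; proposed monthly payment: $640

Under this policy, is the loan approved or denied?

Approved

Credit score 819 ≥ 640 (meets base)
Total debts = (1,100 + 715 + 1,180 + 640) = 3,635. DTI: 3,635 ÷ 8,800 = 41.3%, over the 40% base limit.
Liquid reserves cover 8,830/640 = 13.8 months — ≥ 2 required
DTI 41.3% is within the 40%–43% exception band; checking compensating factors.
Override check — reserves: 13.8 mo (ok); score: 819 (ok).
Both compensating conditions met → exception applies.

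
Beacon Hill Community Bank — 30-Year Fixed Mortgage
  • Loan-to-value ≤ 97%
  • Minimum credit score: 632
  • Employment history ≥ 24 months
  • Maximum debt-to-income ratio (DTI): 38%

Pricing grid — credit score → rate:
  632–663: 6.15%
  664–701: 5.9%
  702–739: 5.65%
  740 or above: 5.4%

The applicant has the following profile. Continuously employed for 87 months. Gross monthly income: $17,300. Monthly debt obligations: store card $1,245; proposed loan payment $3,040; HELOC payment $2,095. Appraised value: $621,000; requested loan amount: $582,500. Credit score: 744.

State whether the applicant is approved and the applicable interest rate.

Approved at 5.4%

Credit score 744 ≥ 632 (meets minimum)
LTV = 582,500/621,000 = 93.8% ≤ 97%
Total monthly debts = (1,245 + 3,040 + 2,095) = 6,380. Debt-to-income = 6,380/17,300 = 36.9% — meets 38% limit
Employment 87 ≥ 24 months
All requirements met. Score 744 falls in the 740 or above tier → 5.4%.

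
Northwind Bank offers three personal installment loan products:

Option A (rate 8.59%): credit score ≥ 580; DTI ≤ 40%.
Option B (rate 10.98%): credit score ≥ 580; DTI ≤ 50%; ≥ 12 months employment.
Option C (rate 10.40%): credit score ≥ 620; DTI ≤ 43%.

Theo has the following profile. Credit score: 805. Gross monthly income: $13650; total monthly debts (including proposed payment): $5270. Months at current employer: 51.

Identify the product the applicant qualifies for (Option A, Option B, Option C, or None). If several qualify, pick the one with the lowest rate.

DTI = 5,270/13,650 = 38.6%.
Option A: score 805 ≥ 580; DTI 38.6% ≤ 40% → qualifies.
Option B: score 805 ≥ 580; DTI 38.6% ≤ 50%; employment 51 ≥ 12 mo → qualifies.
Option C: score 805 ≥ 620; DTI 38.6% ≤ 43% → qualifies.
Qualifying: Option A, Option B, Option C. Lowest rate is 8.59% → Option A.

Option A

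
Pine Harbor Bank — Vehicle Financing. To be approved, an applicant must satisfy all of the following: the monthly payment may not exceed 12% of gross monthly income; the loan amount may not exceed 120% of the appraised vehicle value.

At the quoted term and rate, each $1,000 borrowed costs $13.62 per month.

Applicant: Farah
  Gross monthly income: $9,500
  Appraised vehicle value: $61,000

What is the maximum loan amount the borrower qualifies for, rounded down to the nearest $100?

Payment cap: 12% × $9,500 = $1,140/month.
At $13.62 per $1,000, that supports 1,140/13.62 × 1,000 ≈ $83,700 → $83,700.
LTV cap: 120% × $61,000 = $73,200 → $73,200.
Binding constraint: loan-to-value.

$73,200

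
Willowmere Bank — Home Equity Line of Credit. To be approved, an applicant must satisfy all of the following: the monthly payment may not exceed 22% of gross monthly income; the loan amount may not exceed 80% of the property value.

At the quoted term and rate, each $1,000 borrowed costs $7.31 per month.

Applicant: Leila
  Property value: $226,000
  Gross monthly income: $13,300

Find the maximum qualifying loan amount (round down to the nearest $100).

$180,800

Payment cap: 22% × $13,300 = $2,926/month.
At $7.31 per $1,000, that supports 2,926/7.31 × 1,000 ≈ $400,273 → $400,200.
LTV cap: 80% × $226,000 = $180,800 → $180,800.
Binding constraint: loan-to-value.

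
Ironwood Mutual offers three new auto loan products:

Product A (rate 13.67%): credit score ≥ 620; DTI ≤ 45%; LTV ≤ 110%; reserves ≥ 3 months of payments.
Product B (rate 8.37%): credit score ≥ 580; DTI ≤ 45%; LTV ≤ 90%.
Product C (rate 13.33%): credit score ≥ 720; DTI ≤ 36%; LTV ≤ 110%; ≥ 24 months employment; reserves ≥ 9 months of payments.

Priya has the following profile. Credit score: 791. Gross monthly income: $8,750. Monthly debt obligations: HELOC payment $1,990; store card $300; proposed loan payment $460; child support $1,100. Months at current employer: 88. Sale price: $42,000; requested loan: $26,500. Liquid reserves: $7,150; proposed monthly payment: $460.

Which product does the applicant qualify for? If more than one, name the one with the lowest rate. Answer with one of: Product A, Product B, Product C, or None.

Total debts = (1,990 + 300 + 460 + 1,100) = 3,850; DTI = 3,850/8,750 = 44%.
LTV = 26,500/42,000 = 63.1%.
Reserves = 7,150/460 = 15.5 months.
Product A: score 791 ≥ 620; DTI 44% ≤ 45%; LTV 63.1% ≤ 110%; reserves 15.5 ≥ 3 mo → qualifies.
Product B: score 791 ≥ 580; DTI 44% ≤ 45%; LTV 63.1% ≤ 90% → qualifies.
Product C: score 791 ≥ 720; DTI 44% > 36%; LTV 63.1% ≤ 110%; employment 88 ≥ 24 mo; reserves 15.5 ≥ 9 mo → does not qualify.
Qualifying: Product A, Product B. Lowest rate is 8.37% → Product B.

Product B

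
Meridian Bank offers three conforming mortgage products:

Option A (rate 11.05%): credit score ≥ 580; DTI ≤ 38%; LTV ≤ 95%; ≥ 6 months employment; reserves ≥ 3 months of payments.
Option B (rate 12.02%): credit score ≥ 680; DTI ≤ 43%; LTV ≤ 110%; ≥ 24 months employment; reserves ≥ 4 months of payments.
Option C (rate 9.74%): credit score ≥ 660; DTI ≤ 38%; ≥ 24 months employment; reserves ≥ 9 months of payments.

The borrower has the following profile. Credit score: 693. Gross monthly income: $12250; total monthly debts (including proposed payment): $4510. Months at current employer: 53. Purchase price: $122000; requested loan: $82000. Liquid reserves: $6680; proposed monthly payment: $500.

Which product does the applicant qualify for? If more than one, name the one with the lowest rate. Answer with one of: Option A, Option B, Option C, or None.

Option C

DTI = 4,510/12,250 = 36.8%.
LTV = 82,000/122,000 = 67.2%.
Reserves = 6,680/500 = 13.4 months.
Option A: score 693 ≥ 580; DTI 36.8% ≤ 38%; LTV 67.2% ≤ 95%; employment 53 ≥ 6 mo; reserves 13.4 ≥ 3 mo → qualifies.
Option B: score 693 ≥ 680; DTI 36.8% ≤ 43%; LTV 67.2% ≤ 110%; employment 53 ≥ 24 mo; reserves 13.4 ≥ 4 mo → qualifies.
Option C: score 693 ≥ 660; DTI 36.8% ≤ 38%; employment 53 ≥ 24 mo; reserves 13.4 ≥ 9 mo → qualifies.
Qualifying: Option A, Option B, Option C. Lowest rate is 9.74% → Option C.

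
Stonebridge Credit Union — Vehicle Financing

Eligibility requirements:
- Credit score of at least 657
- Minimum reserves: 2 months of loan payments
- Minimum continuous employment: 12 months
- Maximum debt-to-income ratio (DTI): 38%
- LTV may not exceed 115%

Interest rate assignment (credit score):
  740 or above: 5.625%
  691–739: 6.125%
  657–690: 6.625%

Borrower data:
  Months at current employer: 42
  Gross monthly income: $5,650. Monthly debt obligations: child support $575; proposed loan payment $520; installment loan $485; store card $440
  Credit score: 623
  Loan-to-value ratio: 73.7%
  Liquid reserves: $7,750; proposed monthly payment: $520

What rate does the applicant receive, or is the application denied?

Denied

Credit score 623 < 657 (below minimum)
LTV 73.7% — within 115%
Total monthly debts = (575 + 520 + 485 + 440) = 2,020. DTI = 2,020/5,650 = 35.8% ≤ 38%
Employment 42 ≥ 12 months
Reserves = 7,750/520 = 14.9 months ≥ 2
Not all requirements met → denied.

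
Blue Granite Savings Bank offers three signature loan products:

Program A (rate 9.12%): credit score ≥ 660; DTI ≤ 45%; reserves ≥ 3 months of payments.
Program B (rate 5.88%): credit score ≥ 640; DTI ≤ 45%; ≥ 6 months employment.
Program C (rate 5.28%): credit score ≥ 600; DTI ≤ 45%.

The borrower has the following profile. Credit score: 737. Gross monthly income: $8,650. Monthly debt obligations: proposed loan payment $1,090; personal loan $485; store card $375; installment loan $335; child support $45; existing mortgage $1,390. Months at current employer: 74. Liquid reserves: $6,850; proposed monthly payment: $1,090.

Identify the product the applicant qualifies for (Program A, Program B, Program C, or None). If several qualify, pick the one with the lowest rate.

Program C

Total debts = (1,090 + 485 + 375 + 335 + 45 + 1,390) = 3,720; DTI = 3,720/8,650 = 43%.
Reserves = 6,850/1,090 = 6.3 months.
Program A: score 737 ≥ 660; DTI 43% ≤ 45%; reserves 6.3 ≥ 3 mo → qualifies.
Program B: score 737 ≥ 640; DTI 43% ≤ 45%; employment 74 ≥ 6 mo → qualifies.
Program C: score 737 ≥ 600; DTI 43% ≤ 45% → qualifies.
Qualifying: Program A, Program B, Program C. Lowest rate is 5.28% → Program C.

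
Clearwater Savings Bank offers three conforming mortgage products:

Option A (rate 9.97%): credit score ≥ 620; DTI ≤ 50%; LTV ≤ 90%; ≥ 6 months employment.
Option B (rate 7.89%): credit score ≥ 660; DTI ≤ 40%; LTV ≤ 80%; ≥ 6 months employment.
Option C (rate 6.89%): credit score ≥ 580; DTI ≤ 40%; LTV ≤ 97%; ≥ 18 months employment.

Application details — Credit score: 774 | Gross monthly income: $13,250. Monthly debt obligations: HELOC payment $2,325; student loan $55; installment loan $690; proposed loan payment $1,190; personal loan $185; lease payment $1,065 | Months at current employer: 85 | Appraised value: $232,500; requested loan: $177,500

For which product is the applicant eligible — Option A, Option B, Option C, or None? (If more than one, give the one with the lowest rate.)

Total debts = (2,325 + 55 + 690 + 1,190 + 185 + 1,065) = 5,510; DTI = 5,510/13,250 = 41.6%.
LTV = 177,500/232,500 = 76.3%.
Option A: score 774 ≥ 620; DTI 41.6% ≤ 50%; LTV 76.3% ≤ 90%; employment 85 ≥ 6 mo → qualifies.
Option B: score 774 ≥ 660; DTI 41.6% > 40%; LTV 76.3% ≤ 80%; employment 85 ≥ 6 mo → does not qualify.
Option C: score 774 ≥ 580; DTI 41.6% > 40%; LTV 76.3% ≤ 97%; employment 85 ≥ 18 mo → does not qualify.

Option A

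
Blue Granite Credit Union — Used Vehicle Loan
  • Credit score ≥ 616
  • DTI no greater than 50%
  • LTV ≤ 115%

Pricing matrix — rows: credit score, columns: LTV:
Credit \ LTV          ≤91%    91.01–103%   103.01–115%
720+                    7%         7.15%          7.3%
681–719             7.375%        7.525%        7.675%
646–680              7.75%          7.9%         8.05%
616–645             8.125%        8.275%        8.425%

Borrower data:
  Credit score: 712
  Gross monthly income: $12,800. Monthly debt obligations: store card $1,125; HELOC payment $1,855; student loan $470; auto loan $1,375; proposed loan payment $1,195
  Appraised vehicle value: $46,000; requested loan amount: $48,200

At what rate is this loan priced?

Credit score 712 ≥ 616; Total monthly debts = (1,125 + 1,855 + 470 + 1,375 + 1,195) = 6,020. DTI: 6,020 ÷ 12,800 = 47%, within the 50% cap
LTV = 48,200/46,000 = 104.8% ≤ 115%
Score 712 is in the 681–719 band; LTV 104.8% is in the 103.01–115% band → 7.675%.

7.675%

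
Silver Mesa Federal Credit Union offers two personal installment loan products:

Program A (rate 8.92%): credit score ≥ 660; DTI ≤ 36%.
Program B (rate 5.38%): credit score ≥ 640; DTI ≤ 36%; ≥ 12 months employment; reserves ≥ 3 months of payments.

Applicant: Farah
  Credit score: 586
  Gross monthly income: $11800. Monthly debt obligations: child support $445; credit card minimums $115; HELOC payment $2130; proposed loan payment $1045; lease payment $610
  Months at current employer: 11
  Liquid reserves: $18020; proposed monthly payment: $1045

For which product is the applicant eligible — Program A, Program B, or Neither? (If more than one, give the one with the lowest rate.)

Neither

Total debts = (445 + 115 + 2,130 + 1,045 + 610) = 4,345; DTI = 4,345/11,800 = 36.8%.
Reserves = 18,020/1,045 = 17.2 months.
Program A: score 586 < 660; DTI 36.8% > 36% → does not qualify.
Program B: score 586 < 640; DTI 36.8% > 36%; employment 11 < 12 mo; reserves 17.2 ≥ 3 mo → does not qualify.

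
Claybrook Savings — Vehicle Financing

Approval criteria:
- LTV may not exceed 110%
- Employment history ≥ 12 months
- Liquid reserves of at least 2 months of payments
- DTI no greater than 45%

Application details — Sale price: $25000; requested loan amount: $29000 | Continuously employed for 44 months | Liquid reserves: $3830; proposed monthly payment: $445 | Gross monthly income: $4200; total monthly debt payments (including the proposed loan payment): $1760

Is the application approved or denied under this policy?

Denied

Loan-to-value = 29,000/25,000 = 116% — fail (110% max)
Employment 44 ≥ 12 months
Liquid reserves cover 3,830/445 = 8.6 months — ≥ 2 required
Debt-to-income = 1,760/4,200 = 41.9% — meets 45% limit
Fails on LTV.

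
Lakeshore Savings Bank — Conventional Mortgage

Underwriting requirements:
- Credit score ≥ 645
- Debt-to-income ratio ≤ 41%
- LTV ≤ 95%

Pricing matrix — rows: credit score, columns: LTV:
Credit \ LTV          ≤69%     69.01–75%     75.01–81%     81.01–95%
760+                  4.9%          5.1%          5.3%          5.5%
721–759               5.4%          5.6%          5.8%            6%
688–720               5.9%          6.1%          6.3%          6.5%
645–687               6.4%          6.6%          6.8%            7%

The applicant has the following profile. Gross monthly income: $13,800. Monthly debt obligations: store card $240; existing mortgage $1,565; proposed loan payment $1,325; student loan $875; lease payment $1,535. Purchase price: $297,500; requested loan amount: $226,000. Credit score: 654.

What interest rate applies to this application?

Credit score 654 ≥ 645; Total monthly debts = (240 + 1,565 + 1,325 + 875 + 1,535) = 5,540. DTI: 5,540 ÷ 13,800 = 40.1%, within the 41% cap
LTV: 226,000 ÷ 297,500 = 76%, within 95% cap
Score 654 is in the 645–687 band; LTV 76% is in the 75.01–81% band → 6.8%.

6.8%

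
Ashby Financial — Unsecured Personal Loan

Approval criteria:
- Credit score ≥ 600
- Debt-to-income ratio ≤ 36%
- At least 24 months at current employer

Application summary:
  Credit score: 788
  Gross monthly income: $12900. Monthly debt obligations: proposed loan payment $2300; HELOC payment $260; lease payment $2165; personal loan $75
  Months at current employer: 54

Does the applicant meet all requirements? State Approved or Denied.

Denied

Credit score 788 ≥ 600 (meets)
Total monthly debts = (2,300 + 260 + 2,165 + 75) = 4,800. DTI = 4,800/12,900 = 37.2% > 36%
Employment 54 ≥ 24 months
Fails on DTI.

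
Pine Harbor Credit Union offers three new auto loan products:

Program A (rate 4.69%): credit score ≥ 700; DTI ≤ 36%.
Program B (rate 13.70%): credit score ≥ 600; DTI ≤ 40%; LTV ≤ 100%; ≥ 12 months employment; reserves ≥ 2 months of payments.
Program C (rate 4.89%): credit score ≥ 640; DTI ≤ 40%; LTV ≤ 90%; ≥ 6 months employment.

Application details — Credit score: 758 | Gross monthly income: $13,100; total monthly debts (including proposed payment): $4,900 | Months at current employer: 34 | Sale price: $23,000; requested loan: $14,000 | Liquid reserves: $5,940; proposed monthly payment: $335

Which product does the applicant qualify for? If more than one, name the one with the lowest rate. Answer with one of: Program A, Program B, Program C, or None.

Program C

DTI = 4,900/13,100 = 37.4%.
LTV = 14,000/23,000 = 60.9%.
Reserves = 5,940/335 = 17.7 months.
Program A: score 758 ≥ 700; DTI 37.4% > 36% → does not qualify.
Program B: score 758 ≥ 600; DTI 37.4% ≤ 40%; LTV 60.9% ≤ 100%; employment 34 ≥ 12 mo; reserves 17.7 ≥ 2 mo → qualifies.
Program C: score 758 ≥ 640; DTI 37.4% ≤ 40%; LTV 60.9% ≤ 90%; employment 34 ≥ 6 mo → qualifies.
Qualifying: Program B, Program C. Lowest rate is 4.89% → Program C.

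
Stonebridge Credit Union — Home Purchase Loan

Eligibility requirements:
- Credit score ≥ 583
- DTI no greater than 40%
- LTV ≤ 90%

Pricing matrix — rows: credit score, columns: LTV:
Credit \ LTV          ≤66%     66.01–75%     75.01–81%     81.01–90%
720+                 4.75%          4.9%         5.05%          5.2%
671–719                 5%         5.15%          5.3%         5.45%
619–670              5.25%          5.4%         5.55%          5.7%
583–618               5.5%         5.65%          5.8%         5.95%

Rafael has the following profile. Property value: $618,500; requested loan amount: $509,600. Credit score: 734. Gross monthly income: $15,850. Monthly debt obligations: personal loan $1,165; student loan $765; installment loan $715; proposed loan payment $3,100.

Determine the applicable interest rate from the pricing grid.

Credit score 734 ≥ 583; Total monthly debts = (1,165 + 765 + 715 + 3,100) = 5,745. DTI: 5,745 ÷ 15,850 = 36.2%, within the 40% cap
LTV = 509,600/618,500 = 82.4% ≤ 90%
Credit 734 → row 720+; LTV 82.4% → column 81.01–90%. Grid cell → 5.2%.

5.2%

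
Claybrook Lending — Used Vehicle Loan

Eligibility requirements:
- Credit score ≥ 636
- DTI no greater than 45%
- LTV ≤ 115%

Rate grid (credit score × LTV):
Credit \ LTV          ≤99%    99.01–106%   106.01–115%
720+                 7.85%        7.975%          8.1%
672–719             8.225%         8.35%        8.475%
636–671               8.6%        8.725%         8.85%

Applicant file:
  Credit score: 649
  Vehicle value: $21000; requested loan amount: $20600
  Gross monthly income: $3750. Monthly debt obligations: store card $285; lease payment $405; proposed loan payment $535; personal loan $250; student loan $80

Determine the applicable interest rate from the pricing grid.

8.6%

Credit score 649 ≥ 636; Total monthly debts = (285 + 405 + 535 + 250 + 80) = 1,555. DTI = 1,555/3,750 = 41.5% ≤ 45%
LTV: 20,600 ÷ 21,000 = 98.1%, within 115% cap
Credit 649 → row 636–671; LTV 98.1% → column ≤99%. Grid cell → 8.6%.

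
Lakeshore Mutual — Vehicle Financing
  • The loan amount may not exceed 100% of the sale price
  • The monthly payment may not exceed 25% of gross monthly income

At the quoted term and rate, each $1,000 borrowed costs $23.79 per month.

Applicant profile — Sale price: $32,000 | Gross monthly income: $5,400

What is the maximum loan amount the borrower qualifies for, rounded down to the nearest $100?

$32,000

Payment cap: 25% × $5,400 = $1,350/month.
At $23.79 per $1,000, that supports 1,350/23.79 × 1,000 ≈ $56,746 → $56,700.
LTV cap: 100% × $32,000 = $32,000 → $32,000.
Binding constraint: loan-to-value.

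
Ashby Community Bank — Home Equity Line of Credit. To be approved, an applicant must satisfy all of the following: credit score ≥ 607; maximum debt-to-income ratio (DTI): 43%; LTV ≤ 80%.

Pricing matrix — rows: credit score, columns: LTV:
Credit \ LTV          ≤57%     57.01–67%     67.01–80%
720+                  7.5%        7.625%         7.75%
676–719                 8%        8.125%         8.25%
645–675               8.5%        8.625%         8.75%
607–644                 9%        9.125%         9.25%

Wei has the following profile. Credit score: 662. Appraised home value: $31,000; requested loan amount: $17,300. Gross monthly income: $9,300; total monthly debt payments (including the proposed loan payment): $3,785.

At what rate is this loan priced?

8.5%

Credit score 662 ≥ 607; Debt-to-income = 3,785/9,300 = 40.7% — meets 43% limit
LTV: 17,300 ÷ 31,000 = 55.8%, within 80% cap
Credit 662 → row 645–675; LTV 55.8% → column ≤57%. Grid cell → 8.5%.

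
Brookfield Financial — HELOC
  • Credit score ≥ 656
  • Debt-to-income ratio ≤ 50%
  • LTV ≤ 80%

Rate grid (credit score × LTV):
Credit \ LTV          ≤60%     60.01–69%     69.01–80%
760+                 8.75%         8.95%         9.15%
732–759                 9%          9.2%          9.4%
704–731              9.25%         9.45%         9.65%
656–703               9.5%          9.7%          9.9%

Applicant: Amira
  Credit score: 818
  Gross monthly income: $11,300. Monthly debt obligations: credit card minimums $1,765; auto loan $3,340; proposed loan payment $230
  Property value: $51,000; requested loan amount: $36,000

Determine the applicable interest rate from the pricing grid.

9.15%

Credit score 818 ≥ 656; Total monthly debts = (1,765 + 3,340 + 230) = 5,335. DTI: 5,335 ÷ 11,300 = 47.2%, within the 50% cap
Loan-to-value = 36,000/51,000 = 70.6% — pass (80% max)
Row: 818 falls in 760+. Column: 70.6% falls in 69.01–80%. Rate = 9.15%.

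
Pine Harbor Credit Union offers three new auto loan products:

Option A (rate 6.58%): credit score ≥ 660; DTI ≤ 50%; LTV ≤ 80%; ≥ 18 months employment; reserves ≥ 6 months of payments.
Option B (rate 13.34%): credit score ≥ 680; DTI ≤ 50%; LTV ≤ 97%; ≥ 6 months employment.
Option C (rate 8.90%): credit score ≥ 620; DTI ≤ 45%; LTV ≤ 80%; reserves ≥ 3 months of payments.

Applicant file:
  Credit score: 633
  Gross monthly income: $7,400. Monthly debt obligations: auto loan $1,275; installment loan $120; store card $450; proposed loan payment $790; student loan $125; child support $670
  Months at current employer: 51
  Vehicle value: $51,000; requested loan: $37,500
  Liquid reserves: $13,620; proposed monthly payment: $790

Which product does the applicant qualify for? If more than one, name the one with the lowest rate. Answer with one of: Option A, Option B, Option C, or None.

Total debts = (1,275 + 120 + 450 + 790 + 125 + 670) = 3,430; DTI = 3,430/7,400 = 46.4%.
LTV = 37,500/51,000 = 73.5%.
Reserves = 13,620/790 = 17.2 months.
Option A: score 633 < 660; DTI 46.4% ≤ 50%; LTV 73.5% ≤ 80%; employment 51 ≥ 18 mo; reserves 17.2 ≥ 6 mo → does not qualify.
Option B: score 633 < 680; DTI 46.4% ≤ 50%; LTV 73.5% ≤ 97%; employment 51 ≥ 6 mo → does not qualify.
Option C: score 633 ≥ 620; DTI 46.4% > 45%; LTV 73.5% ≤ 80%; reserves 17.2 ≥ 3 mo → does not qualify.

None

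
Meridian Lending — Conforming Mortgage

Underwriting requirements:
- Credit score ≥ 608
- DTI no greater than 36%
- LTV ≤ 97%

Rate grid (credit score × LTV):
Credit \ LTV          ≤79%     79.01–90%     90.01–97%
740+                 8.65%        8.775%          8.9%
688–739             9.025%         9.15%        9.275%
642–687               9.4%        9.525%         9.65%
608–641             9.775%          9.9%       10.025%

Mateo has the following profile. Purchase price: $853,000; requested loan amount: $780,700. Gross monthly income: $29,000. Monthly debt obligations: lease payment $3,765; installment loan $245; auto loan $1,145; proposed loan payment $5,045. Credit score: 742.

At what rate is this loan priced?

8.9%

Credit score 742 ≥ 608; Total monthly debts = (3,765 + 245 + 1,145 + 5,045) = 10,200. Debt-to-income = 10,200/29,000 = 35.2% — meets 36% limit
LTV: 780,700 ÷ 853,000 = 91.5%, within 97% cap
Row: 742 falls in 740+. Column: 91.5% falls in 90.01–97%. Rate = 8.9%.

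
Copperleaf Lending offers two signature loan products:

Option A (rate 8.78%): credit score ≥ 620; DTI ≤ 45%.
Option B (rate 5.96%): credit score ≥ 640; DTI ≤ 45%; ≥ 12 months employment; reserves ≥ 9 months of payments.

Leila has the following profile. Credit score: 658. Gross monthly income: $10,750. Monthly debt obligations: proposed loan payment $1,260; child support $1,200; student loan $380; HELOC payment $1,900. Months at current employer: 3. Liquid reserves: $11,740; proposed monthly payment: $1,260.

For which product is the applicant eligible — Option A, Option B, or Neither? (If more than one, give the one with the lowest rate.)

Option A

Total debts = (1,260 + 1,200 + 380 + 1,900) = 4,740; DTI = 4,740/10,750 = 44.1%.
Reserves = 11,740/1,260 = 9.3 months.
Option A: score 658 ≥ 620; DTI 44.1% ≤ 45% → qualifies.
Option B: score 658 ≥ 640; DTI 44.1% ≤ 45%; employment 3 < 12 mo; reserves 9.3 ≥ 9 mo → does not qualify.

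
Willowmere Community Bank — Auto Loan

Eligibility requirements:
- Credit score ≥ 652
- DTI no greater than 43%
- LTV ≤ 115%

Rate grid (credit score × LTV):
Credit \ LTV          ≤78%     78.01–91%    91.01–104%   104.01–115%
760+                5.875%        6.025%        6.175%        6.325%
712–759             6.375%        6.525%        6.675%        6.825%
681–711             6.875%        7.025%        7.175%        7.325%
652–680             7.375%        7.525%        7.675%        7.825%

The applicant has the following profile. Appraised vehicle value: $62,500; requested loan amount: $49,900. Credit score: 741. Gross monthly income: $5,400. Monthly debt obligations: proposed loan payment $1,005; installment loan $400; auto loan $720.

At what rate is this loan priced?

Credit score 741 ≥ 652; Total monthly debts = (1,005 + 400 + 720) = 2,125. DTI: 2,125 ÷ 5,400 = 39.4%, within the 43% cap
LTV = 49,900/62,500 = 79.8% ≤ 115%
Credit 741 → row 712–759; LTV 79.8% → column 78.01–91%. Grid cell → 6.525%.

6.525%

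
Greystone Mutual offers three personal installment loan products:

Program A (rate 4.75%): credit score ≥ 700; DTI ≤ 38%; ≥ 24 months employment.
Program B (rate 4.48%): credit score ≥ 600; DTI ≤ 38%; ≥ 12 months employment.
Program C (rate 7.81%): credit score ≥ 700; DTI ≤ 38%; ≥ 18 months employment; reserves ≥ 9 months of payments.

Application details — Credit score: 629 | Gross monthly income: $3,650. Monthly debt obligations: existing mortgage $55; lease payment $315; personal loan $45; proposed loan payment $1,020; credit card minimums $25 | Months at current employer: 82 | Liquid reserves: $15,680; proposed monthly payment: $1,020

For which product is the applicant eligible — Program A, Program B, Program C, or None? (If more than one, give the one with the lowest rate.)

None

Total debts = (55 + 315 + 45 + 1,020 + 25) = 1,460; DTI = 1,460/3,650 = 40%.
Reserves = 15,680/1,020 = 15.4 months.
Program A: score 629 < 700; DTI 40% > 38%; employment 82 ≥ 24 mo → does not qualify.
Program B: score 629 ≥ 600; DTI 40% > 38%; employment 82 ≥ 12 mo → does not qualify.
Program C: score 629 < 700; DTI 40% > 38%; employment 82 ≥ 18 mo; reserves 15.4 ≥ 9 mo → does not qualify.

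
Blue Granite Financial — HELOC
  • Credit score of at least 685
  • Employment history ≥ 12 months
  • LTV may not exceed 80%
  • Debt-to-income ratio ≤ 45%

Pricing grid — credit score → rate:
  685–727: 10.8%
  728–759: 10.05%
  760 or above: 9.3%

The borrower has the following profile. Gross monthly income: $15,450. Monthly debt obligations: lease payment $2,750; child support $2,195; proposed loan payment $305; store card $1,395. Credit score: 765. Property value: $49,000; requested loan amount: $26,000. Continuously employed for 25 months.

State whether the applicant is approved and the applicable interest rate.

Approved at 9.3%

Credit score 765 ≥ 685 (meets minimum)
LTV = 26,000/49,000 = 53.1% ≤ 80%
Employment 25 ≥ 12 months
Total monthly debts = (2,750 + 2,195 + 305 + 1,395) = 6,645. DTI = 6,645/15,450 = 43% ≤ 45%
All requirements met. Score 765 falls in the 760 or above tier → 9.3%.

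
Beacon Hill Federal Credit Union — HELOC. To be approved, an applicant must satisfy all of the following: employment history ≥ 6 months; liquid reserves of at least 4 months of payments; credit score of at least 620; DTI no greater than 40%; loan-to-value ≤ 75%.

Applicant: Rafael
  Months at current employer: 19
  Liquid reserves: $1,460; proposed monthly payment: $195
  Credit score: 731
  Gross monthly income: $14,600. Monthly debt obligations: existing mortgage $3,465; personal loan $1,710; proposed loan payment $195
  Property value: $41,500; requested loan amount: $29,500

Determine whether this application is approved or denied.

Approved

Employment 19 ≥ 6 months
Liquid reserves cover 1,460/195 = 7.5 months — ≥ 4 required
Credit score 731 ≥ 620 (meets)
Total monthly debts = (3,465 + 1,710 + 195) = 5,370. Debt-to-income = 5,370/14,600 = 36.8% — meets 40% limit
LTV: 29,500 ÷ 41,500 = 71.1%, within 75% cap
All criteria satisfied.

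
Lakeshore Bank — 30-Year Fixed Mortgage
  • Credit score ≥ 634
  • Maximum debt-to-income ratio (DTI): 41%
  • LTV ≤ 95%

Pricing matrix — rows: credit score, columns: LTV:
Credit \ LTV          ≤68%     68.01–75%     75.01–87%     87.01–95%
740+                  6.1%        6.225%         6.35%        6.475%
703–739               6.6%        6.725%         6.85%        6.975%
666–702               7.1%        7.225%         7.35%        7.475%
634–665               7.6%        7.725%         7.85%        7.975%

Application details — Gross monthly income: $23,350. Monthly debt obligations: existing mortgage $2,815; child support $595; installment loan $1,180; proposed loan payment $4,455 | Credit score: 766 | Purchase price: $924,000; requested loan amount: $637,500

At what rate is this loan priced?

Credit score 766 ≥ 634; Total monthly debts = (2,815 + 595 + 1,180 + 4,455) = 9,045. DTI: 9,045 ÷ 23,350 = 38.7%, within the 41% cap
LTV = 637,500/924,000 = 69% ≤ 95%
Score 766 is in the 740+ band; LTV 69% is in the 68.01–75% band → 6.225%.

6.225%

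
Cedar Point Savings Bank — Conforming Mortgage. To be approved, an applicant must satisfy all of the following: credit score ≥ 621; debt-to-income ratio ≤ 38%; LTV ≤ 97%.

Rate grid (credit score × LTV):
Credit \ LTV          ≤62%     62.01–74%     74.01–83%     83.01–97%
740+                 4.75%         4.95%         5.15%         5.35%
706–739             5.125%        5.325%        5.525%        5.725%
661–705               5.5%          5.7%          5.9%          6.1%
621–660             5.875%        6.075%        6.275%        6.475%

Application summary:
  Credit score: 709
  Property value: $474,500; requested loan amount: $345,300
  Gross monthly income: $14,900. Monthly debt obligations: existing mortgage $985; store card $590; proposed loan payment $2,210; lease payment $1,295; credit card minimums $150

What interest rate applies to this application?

5.325%

Credit score 709 ≥ 621; Total monthly debts = (985 + 590 + 2,210 + 1,295 + 150) = 5,230. DTI = 5,230/14,900 = 35.1% ≤ 38%
Loan-to-value = 345,300/474,500 = 72.8% — pass (97% max)
Score 709 is in the 706–739 band; LTV 72.8% is in the 62.01–74% band → 5.325%.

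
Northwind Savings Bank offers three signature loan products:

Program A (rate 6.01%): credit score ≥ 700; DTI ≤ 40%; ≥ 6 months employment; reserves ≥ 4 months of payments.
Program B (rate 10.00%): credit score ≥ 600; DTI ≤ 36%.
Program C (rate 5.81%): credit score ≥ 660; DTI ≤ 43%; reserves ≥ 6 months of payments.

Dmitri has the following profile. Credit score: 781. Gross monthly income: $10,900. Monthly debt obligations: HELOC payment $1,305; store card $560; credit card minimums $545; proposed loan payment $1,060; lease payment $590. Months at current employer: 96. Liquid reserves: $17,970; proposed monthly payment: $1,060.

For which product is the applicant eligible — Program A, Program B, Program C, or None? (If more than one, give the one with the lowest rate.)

Total debts = (1,305 + 560 + 545 + 1,060 + 590) = 4,060; DTI = 4,060/10,900 = 37.2%.
Reserves = 17,970/1,060 = 17.0 months.
Program A: score 781 ≥ 700; DTI 37.2% ≤ 40%; employment 96 ≥ 6 mo; reserves 17.0 ≥ 4 mo → qualifies.
Program B: score 781 ≥ 600; DTI 37.2% > 36% → does not qualify.
Program C: score 781 ≥ 660; DTI 37.2% ≤ 43%; reserves 17.0 ≥ 6 mo → qualifies.
Qualifying: Program A, Program C. Lowest rate is 5.81% → Program C.

Program C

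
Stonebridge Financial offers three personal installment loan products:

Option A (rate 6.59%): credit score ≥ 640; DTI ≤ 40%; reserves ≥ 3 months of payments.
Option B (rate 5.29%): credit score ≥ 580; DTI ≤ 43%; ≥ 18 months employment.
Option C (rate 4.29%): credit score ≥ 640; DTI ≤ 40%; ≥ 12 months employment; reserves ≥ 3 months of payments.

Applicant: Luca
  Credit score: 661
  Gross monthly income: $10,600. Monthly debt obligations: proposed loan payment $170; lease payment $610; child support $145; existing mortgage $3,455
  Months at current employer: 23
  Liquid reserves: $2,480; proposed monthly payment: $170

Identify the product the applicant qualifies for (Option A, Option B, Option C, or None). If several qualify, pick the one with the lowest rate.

Total debts = (170 + 610 + 145 + 3,455) = 4,380; DTI = 4,380/10,600 = 41.3%.
Reserves = 2,480/170 = 14.6 months.
Option A: score 661 ≥ 640; DTI 41.3% > 40%; reserves 14.6 ≥ 3 mo → does not qualify.
Option B: score 661 ≥ 580; DTI 41.3% ≤ 43%; employment 23 ≥ 18 mo → qualifies.
Option C: score 661 ≥ 640; DTI 41.3% > 40%; employment 23 ≥ 12 mo; reserves 14.6 ≥ 3 mo → does not qualify.

Option B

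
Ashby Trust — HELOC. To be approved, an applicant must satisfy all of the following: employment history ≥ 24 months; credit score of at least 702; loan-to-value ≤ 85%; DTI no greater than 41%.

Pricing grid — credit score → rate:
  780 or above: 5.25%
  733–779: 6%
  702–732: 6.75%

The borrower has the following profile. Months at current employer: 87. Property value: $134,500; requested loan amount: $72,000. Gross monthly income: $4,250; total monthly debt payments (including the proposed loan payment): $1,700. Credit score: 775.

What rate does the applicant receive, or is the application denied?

Approved at 6%

Credit score 775 ≥ 702 (meets minimum)
DTI: 1,700 ÷ 4,250 = 40%, within the 41% cap
Employment 87 ≥ 24 months
LTV: 72,000 ÷ 134,500 = 53.5%, within 85% cap
All requirements met. Score 775 falls in the 733–779 tier → 6%.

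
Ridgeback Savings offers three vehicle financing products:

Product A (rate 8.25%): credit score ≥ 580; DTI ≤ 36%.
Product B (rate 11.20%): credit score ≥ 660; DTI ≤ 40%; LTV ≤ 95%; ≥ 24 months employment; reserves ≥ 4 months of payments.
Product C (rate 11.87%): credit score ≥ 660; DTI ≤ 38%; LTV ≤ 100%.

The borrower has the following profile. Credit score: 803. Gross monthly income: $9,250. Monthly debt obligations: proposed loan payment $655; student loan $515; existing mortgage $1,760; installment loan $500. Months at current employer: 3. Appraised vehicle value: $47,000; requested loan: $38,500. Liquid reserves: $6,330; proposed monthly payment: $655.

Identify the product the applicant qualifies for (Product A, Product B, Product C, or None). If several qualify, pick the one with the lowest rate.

Product C

Total debts = (655 + 515 + 1,760 + 500) = 3,430; DTI = 3,430/9,250 = 37.1%.
LTV = 38,500/47,000 = 81.9%.
Reserves = 6,330/655 = 9.7 months.
Product A: score 803 ≥ 580; DTI 37.1% > 36% → does not qualify.
Product B: score 803 ≥ 660; DTI 37.1% ≤ 40%; LTV 81.9% ≤ 95%; employment 3 < 24 mo; reserves 9.7 ≥ 4 mo → does not qualify.
Product C: score 803 ≥ 660; DTI 37.1% ≤ 38%; LTV 81.9% ≤ 100% → qualifies.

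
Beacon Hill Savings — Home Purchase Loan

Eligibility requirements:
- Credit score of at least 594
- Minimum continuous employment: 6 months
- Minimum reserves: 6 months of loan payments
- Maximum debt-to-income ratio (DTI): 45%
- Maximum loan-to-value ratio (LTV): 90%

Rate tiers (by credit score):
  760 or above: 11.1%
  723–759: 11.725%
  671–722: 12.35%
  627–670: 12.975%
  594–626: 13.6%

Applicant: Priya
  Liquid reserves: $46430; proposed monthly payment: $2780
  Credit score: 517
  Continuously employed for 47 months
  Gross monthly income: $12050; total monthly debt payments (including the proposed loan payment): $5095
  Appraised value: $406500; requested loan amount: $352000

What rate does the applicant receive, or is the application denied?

Denied

Credit score 517 < 594 (below minimum)
Employment 47 ≥ 6 months
Reserves: 46,430 ÷ 2,780 = 16.7 months (meets 6-month minimum)
LTV: 352,000 ÷ 406,500 = 86.6%, within 90% cap
DTI: 5,095 ÷ 12,050 = 42.3%, within the 45% cap
Not all requirements met → denied.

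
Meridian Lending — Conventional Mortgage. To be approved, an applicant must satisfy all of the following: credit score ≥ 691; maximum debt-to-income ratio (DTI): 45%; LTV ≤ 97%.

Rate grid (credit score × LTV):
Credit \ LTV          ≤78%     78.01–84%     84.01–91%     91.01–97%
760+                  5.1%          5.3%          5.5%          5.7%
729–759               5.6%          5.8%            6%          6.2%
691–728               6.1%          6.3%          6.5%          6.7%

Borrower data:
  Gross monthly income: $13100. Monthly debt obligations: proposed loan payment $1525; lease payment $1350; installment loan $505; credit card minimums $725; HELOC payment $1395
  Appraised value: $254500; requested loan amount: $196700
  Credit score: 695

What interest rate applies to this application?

6.1%

Credit score 695 ≥ 691; Total monthly debts = (1,525 + 1,350 + 505 + 725 + 1,395) = 5,500. DTI = 5,500/13,100 = 42% ≤ 45%
LTV: 196,700 ÷ 254,500 = 77.3%, within 97% cap
Row: 695 falls in 691–728. Column: 77.3% falls in ≤78%. Rate = 6.1%.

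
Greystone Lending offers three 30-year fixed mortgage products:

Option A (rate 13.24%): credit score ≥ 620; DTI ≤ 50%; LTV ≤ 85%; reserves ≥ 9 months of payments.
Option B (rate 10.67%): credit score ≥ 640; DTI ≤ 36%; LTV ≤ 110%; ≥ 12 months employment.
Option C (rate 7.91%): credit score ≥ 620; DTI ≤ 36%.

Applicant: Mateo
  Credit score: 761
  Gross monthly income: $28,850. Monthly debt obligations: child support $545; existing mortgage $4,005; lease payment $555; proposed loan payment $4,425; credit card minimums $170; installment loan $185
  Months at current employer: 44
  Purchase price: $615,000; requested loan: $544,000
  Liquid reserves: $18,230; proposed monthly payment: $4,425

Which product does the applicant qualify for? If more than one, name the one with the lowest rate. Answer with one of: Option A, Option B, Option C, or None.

Total debts = (545 + 4,005 + 555 + 4,425 + 170 + 185) = 9,885; DTI = 9,885/28,850 = 34.3%.
LTV = 544,000/615,000 = 88.5%.
Reserves = 18,230/4,425 = 4.1 months.
Option A: score 761 ≥ 620; DTI 34.3% ≤ 50%; LTV 88.5% > 85%; reserves 4.1 < 9 mo → does not qualify.
Option B: score 761 ≥ 640; DTI 34.3% ≤ 36%; LTV 88.5% ≤ 110%; employment 44 ≥ 12 mo → qualifies.
Option C: score 761 ≥ 620; DTI 34.3% ≤ 36% → qualifies.
Qualifying: Option B, Option C. Lowest rate is 7.91% → Option C.

Option C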